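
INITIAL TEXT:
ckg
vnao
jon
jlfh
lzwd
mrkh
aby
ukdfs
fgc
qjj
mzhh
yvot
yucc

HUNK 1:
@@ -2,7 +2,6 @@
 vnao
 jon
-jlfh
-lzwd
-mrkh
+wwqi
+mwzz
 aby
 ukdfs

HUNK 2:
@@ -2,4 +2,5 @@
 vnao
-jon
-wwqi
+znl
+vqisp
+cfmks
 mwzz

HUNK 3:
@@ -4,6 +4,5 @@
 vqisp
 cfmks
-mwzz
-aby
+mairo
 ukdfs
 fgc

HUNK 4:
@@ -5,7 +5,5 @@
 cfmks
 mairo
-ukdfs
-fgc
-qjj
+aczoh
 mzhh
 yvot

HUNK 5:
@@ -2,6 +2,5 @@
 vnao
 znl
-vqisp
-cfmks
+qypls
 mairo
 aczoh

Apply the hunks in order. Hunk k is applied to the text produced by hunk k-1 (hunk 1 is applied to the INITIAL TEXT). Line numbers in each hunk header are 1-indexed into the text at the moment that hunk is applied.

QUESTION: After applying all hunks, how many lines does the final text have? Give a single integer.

Answer: 9

Derivation:
Hunk 1: at line 2 remove [jlfh,lzwd,mrkh] add [wwqi,mwzz] -> 12 lines: ckg vnao jon wwqi mwzz aby ukdfs fgc qjj mzhh yvot yucc
Hunk 2: at line 2 remove [jon,wwqi] add [znl,vqisp,cfmks] -> 13 lines: ckg vnao znl vqisp cfmks mwzz aby ukdfs fgc qjj mzhh yvot yucc
Hunk 3: at line 4 remove [mwzz,aby] add [mairo] -> 12 lines: ckg vnao znl vqisp cfmks mairo ukdfs fgc qjj mzhh yvot yucc
Hunk 4: at line 5 remove [ukdfs,fgc,qjj] add [aczoh] -> 10 lines: ckg vnao znl vqisp cfmks mairo aczoh mzhh yvot yucc
Hunk 5: at line 2 remove [vqisp,cfmks] add [qypls] -> 9 lines: ckg vnao znl qypls mairo aczoh mzhh yvot yucc
Final line count: 9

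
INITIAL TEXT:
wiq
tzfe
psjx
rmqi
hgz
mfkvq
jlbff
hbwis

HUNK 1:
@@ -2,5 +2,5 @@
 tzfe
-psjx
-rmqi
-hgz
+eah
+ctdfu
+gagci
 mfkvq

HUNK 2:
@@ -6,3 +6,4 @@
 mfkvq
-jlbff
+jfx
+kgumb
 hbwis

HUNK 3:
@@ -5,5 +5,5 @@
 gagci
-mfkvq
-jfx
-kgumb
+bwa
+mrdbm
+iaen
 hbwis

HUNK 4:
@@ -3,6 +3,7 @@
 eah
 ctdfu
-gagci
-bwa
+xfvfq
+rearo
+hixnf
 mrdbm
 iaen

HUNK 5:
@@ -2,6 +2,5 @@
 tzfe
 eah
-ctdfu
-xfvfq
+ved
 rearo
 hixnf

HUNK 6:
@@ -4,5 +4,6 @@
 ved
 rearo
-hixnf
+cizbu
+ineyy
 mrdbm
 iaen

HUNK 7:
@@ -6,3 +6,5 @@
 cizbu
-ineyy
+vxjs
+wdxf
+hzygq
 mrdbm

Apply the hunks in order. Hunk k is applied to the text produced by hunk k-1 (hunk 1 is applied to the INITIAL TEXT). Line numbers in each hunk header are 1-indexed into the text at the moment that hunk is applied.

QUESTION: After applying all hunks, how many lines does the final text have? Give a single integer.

Hunk 1: at line 2 remove [psjx,rmqi,hgz] add [eah,ctdfu,gagci] -> 8 lines: wiq tzfe eah ctdfu gagci mfkvq jlbff hbwis
Hunk 2: at line 6 remove [jlbff] add [jfx,kgumb] -> 9 lines: wiq tzfe eah ctdfu gagci mfkvq jfx kgumb hbwis
Hunk 3: at line 5 remove [mfkvq,jfx,kgumb] add [bwa,mrdbm,iaen] -> 9 lines: wiq tzfe eah ctdfu gagci bwa mrdbm iaen hbwis
Hunk 4: at line 3 remove [gagci,bwa] add [xfvfq,rearo,hixnf] -> 10 lines: wiq tzfe eah ctdfu xfvfq rearo hixnf mrdbm iaen hbwis
Hunk 5: at line 2 remove [ctdfu,xfvfq] add [ved] -> 9 lines: wiq tzfe eah ved rearo hixnf mrdbm iaen hbwis
Hunk 6: at line 4 remove [hixnf] add [cizbu,ineyy] -> 10 lines: wiq tzfe eah ved rearo cizbu ineyy mrdbm iaen hbwis
Hunk 7: at line 6 remove [ineyy] add [vxjs,wdxf,hzygq] -> 12 lines: wiq tzfe eah ved rearo cizbu vxjs wdxf hzygq mrdbm iaen hbwis
Final line count: 12

Answer: 12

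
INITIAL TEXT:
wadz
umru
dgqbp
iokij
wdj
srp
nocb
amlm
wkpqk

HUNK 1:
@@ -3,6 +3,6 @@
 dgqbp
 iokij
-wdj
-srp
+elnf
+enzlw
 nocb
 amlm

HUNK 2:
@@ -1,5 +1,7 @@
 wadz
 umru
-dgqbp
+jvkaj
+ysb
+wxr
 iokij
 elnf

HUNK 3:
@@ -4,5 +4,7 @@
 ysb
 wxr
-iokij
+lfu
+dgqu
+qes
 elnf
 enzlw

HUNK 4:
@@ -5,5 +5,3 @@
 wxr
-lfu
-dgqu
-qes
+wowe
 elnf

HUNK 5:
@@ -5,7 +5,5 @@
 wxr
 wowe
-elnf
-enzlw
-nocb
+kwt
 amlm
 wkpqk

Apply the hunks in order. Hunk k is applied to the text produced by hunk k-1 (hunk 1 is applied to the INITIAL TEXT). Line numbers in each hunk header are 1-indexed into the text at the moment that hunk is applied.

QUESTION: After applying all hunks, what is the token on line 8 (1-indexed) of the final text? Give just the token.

Answer: amlm

Derivation:
Hunk 1: at line 3 remove [wdj,srp] add [elnf,enzlw] -> 9 lines: wadz umru dgqbp iokij elnf enzlw nocb amlm wkpqk
Hunk 2: at line 1 remove [dgqbp] add [jvkaj,ysb,wxr] -> 11 lines: wadz umru jvkaj ysb wxr iokij elnf enzlw nocb amlm wkpqk
Hunk 3: at line 4 remove [iokij] add [lfu,dgqu,qes] -> 13 lines: wadz umru jvkaj ysb wxr lfu dgqu qes elnf enzlw nocb amlm wkpqk
Hunk 4: at line 5 remove [lfu,dgqu,qes] add [wowe] -> 11 lines: wadz umru jvkaj ysb wxr wowe elnf enzlw nocb amlm wkpqk
Hunk 5: at line 5 remove [elnf,enzlw,nocb] add [kwt] -> 9 lines: wadz umru jvkaj ysb wxr wowe kwt amlm wkpqk
Final line 8: amlm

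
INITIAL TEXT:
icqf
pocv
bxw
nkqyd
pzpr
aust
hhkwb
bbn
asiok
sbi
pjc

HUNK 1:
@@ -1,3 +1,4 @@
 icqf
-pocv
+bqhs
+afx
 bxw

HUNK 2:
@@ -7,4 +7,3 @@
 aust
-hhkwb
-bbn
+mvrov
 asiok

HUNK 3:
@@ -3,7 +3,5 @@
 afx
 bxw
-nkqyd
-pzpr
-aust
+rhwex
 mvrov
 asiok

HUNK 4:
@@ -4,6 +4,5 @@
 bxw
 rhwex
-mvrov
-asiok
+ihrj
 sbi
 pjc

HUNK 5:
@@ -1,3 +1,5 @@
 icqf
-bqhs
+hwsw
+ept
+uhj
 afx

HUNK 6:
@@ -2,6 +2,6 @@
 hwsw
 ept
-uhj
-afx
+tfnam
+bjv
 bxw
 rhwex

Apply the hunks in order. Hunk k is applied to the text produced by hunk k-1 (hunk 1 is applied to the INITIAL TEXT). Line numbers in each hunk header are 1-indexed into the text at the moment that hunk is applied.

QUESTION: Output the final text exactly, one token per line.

Answer: icqf
hwsw
ept
tfnam
bjv
bxw
rhwex
ihrj
sbi
pjc

Derivation:
Hunk 1: at line 1 remove [pocv] add [bqhs,afx] -> 12 lines: icqf bqhs afx bxw nkqyd pzpr aust hhkwb bbn asiok sbi pjc
Hunk 2: at line 7 remove [hhkwb,bbn] add [mvrov] -> 11 lines: icqf bqhs afx bxw nkqyd pzpr aust mvrov asiok sbi pjc
Hunk 3: at line 3 remove [nkqyd,pzpr,aust] add [rhwex] -> 9 lines: icqf bqhs afx bxw rhwex mvrov asiok sbi pjc
Hunk 4: at line 4 remove [mvrov,asiok] add [ihrj] -> 8 lines: icqf bqhs afx bxw rhwex ihrj sbi pjc
Hunk 5: at line 1 remove [bqhs] add [hwsw,ept,uhj] -> 10 lines: icqf hwsw ept uhj afx bxw rhwex ihrj sbi pjc
Hunk 6: at line 2 remove [uhj,afx] add [tfnam,bjv] -> 10 lines: icqf hwsw ept tfnam bjv bxw rhwex ihrj sbi pjc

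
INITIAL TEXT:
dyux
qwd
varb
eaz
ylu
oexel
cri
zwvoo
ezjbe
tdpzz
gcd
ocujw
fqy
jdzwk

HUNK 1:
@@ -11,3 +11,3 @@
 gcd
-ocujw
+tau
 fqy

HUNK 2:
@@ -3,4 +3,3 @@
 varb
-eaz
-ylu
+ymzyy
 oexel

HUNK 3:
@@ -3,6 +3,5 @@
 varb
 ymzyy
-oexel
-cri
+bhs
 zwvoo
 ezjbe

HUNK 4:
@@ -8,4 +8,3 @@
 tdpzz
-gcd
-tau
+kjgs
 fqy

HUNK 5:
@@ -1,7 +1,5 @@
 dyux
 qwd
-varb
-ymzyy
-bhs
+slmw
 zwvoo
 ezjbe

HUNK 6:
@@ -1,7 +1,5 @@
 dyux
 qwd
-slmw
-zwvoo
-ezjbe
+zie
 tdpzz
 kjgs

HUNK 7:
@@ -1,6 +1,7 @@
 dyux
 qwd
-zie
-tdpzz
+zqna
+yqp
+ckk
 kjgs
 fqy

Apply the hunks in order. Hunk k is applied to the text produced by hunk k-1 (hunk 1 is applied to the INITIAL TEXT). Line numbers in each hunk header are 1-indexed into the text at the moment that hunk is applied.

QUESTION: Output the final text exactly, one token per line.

Hunk 1: at line 11 remove [ocujw] add [tau] -> 14 lines: dyux qwd varb eaz ylu oexel cri zwvoo ezjbe tdpzz gcd tau fqy jdzwk
Hunk 2: at line 3 remove [eaz,ylu] add [ymzyy] -> 13 lines: dyux qwd varb ymzyy oexel cri zwvoo ezjbe tdpzz gcd tau fqy jdzwk
Hunk 3: at line 3 remove [oexel,cri] add [bhs] -> 12 lines: dyux qwd varb ymzyy bhs zwvoo ezjbe tdpzz gcd tau fqy jdzwk
Hunk 4: at line 8 remove [gcd,tau] add [kjgs] -> 11 lines: dyux qwd varb ymzyy bhs zwvoo ezjbe tdpzz kjgs fqy jdzwk
Hunk 5: at line 1 remove [varb,ymzyy,bhs] add [slmw] -> 9 lines: dyux qwd slmw zwvoo ezjbe tdpzz kjgs fqy jdzwk
Hunk 6: at line 1 remove [slmw,zwvoo,ezjbe] add [zie] -> 7 lines: dyux qwd zie tdpzz kjgs fqy jdzwk
Hunk 7: at line 1 remove [zie,tdpzz] add [zqna,yqp,ckk] -> 8 lines: dyux qwd zqna yqp ckk kjgs fqy jdzwk

Answer: dyux
qwd
zqna
yqp
ckk
kjgs
fqy
jdzwk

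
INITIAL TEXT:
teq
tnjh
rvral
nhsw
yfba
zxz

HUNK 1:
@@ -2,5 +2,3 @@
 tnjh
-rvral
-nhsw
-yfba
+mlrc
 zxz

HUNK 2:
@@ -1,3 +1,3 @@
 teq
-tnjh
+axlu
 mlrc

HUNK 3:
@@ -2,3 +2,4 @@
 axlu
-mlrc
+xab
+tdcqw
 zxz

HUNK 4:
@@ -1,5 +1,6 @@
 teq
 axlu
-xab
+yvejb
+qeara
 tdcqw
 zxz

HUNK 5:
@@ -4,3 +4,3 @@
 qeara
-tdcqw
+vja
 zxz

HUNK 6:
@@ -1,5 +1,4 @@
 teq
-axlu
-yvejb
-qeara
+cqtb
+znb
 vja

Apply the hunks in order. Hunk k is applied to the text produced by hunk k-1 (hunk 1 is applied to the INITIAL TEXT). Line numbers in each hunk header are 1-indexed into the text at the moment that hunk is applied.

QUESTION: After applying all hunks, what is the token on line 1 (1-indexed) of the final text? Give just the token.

Answer: teq

Derivation:
Hunk 1: at line 2 remove [rvral,nhsw,yfba] add [mlrc] -> 4 lines: teq tnjh mlrc zxz
Hunk 2: at line 1 remove [tnjh] add [axlu] -> 4 lines: teq axlu mlrc zxz
Hunk 3: at line 2 remove [mlrc] add [xab,tdcqw] -> 5 lines: teq axlu xab tdcqw zxz
Hunk 4: at line 1 remove [xab] add [yvejb,qeara] -> 6 lines: teq axlu yvejb qeara tdcqw zxz
Hunk 5: at line 4 remove [tdcqw] add [vja] -> 6 lines: teq axlu yvejb qeara vja zxz
Hunk 6: at line 1 remove [axlu,yvejb,qeara] add [cqtb,znb] -> 5 lines: teq cqtb znb vja zxz
Final line 1: teq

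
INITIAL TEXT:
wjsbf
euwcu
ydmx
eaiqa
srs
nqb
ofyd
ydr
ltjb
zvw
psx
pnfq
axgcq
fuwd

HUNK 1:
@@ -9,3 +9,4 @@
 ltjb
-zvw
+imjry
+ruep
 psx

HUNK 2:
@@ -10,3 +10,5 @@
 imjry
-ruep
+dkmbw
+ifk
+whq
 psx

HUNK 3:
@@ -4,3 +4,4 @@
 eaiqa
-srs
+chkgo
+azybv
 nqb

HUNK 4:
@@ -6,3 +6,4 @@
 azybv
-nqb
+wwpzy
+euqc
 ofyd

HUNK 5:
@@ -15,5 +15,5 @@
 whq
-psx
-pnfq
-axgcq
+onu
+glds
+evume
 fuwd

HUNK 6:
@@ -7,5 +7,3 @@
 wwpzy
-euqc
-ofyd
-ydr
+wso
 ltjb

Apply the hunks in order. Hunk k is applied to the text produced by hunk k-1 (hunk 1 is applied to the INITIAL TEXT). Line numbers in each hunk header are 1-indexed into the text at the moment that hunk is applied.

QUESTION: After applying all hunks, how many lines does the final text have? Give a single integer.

Answer: 17

Derivation:
Hunk 1: at line 9 remove [zvw] add [imjry,ruep] -> 15 lines: wjsbf euwcu ydmx eaiqa srs nqb ofyd ydr ltjb imjry ruep psx pnfq axgcq fuwd
Hunk 2: at line 10 remove [ruep] add [dkmbw,ifk,whq] -> 17 lines: wjsbf euwcu ydmx eaiqa srs nqb ofyd ydr ltjb imjry dkmbw ifk whq psx pnfq axgcq fuwd
Hunk 3: at line 4 remove [srs] add [chkgo,azybv] -> 18 lines: wjsbf euwcu ydmx eaiqa chkgo azybv nqb ofyd ydr ltjb imjry dkmbw ifk whq psx pnfq axgcq fuwd
Hunk 4: at line 6 remove [nqb] add [wwpzy,euqc] -> 19 lines: wjsbf euwcu ydmx eaiqa chkgo azybv wwpzy euqc ofyd ydr ltjb imjry dkmbw ifk whq psx pnfq axgcq fuwd
Hunk 5: at line 15 remove [psx,pnfq,axgcq] add [onu,glds,evume] -> 19 lines: wjsbf euwcu ydmx eaiqa chkgo azybv wwpzy euqc ofyd ydr ltjb imjry dkmbw ifk whq onu glds evume fuwd
Hunk 6: at line 7 remove [euqc,ofyd,ydr] add [wso] -> 17 lines: wjsbf euwcu ydmx eaiqa chkgo azybv wwpzy wso ltjb imjry dkmbw ifk whq onu glds evume fuwd
Final line count: 17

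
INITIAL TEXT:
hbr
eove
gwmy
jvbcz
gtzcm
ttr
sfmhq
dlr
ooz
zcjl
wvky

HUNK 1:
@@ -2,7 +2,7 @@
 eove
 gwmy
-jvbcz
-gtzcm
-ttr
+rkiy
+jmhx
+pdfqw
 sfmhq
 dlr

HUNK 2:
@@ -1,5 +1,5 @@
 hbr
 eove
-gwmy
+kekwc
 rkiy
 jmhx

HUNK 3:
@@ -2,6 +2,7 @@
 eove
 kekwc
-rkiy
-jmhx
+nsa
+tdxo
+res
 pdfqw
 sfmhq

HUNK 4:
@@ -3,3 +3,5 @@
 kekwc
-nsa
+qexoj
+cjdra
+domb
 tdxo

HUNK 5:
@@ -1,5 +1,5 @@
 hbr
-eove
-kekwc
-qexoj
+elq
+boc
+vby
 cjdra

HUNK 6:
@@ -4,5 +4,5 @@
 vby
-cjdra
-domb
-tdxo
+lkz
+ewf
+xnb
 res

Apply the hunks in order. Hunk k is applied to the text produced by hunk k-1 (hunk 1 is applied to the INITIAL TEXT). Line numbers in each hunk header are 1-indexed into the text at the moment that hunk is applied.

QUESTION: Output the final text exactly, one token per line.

Hunk 1: at line 2 remove [jvbcz,gtzcm,ttr] add [rkiy,jmhx,pdfqw] -> 11 lines: hbr eove gwmy rkiy jmhx pdfqw sfmhq dlr ooz zcjl wvky
Hunk 2: at line 1 remove [gwmy] add [kekwc] -> 11 lines: hbr eove kekwc rkiy jmhx pdfqw sfmhq dlr ooz zcjl wvky
Hunk 3: at line 2 remove [rkiy,jmhx] add [nsa,tdxo,res] -> 12 lines: hbr eove kekwc nsa tdxo res pdfqw sfmhq dlr ooz zcjl wvky
Hunk 4: at line 3 remove [nsa] add [qexoj,cjdra,domb] -> 14 lines: hbr eove kekwc qexoj cjdra domb tdxo res pdfqw sfmhq dlr ooz zcjl wvky
Hunk 5: at line 1 remove [eove,kekwc,qexoj] add [elq,boc,vby] -> 14 lines: hbr elq boc vby cjdra domb tdxo res pdfqw sfmhq dlr ooz zcjl wvky
Hunk 6: at line 4 remove [cjdra,domb,tdxo] add [lkz,ewf,xnb] -> 14 lines: hbr elq boc vby lkz ewf xnb res pdfqw sfmhq dlr ooz zcjl wvky

Answer: hbr
elq
boc
vby
lkz
ewf
xnb
res
pdfqw
sfmhq
dlr
ooz
zcjl
wvky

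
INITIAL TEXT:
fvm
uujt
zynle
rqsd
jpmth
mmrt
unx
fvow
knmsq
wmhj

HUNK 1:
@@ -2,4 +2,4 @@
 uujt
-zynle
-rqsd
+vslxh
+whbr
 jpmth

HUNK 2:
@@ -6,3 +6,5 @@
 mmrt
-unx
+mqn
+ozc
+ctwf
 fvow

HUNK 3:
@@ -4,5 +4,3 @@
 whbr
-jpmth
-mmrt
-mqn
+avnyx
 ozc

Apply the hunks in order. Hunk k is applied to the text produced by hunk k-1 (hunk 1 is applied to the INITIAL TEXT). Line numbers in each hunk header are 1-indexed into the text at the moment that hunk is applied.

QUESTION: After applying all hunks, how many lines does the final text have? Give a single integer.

Hunk 1: at line 2 remove [zynle,rqsd] add [vslxh,whbr] -> 10 lines: fvm uujt vslxh whbr jpmth mmrt unx fvow knmsq wmhj
Hunk 2: at line 6 remove [unx] add [mqn,ozc,ctwf] -> 12 lines: fvm uujt vslxh whbr jpmth mmrt mqn ozc ctwf fvow knmsq wmhj
Hunk 3: at line 4 remove [jpmth,mmrt,mqn] add [avnyx] -> 10 lines: fvm uujt vslxh whbr avnyx ozc ctwf fvow knmsq wmhj
Final line count: 10

Answer: 10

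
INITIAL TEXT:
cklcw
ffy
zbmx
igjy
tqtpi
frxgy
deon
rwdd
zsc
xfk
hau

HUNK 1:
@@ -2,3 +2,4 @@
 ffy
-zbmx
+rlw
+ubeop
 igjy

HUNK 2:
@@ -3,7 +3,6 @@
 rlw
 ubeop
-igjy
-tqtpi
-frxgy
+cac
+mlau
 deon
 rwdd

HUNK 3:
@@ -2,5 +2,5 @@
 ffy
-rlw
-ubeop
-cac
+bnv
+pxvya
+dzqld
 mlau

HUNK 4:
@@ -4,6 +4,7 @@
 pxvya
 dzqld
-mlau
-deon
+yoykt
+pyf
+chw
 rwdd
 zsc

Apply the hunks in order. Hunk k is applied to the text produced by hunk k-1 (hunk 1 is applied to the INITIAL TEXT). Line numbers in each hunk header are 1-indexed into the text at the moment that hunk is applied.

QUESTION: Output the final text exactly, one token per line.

Hunk 1: at line 2 remove [zbmx] add [rlw,ubeop] -> 12 lines: cklcw ffy rlw ubeop igjy tqtpi frxgy deon rwdd zsc xfk hau
Hunk 2: at line 3 remove [igjy,tqtpi,frxgy] add [cac,mlau] -> 11 lines: cklcw ffy rlw ubeop cac mlau deon rwdd zsc xfk hau
Hunk 3: at line 2 remove [rlw,ubeop,cac] add [bnv,pxvya,dzqld] -> 11 lines: cklcw ffy bnv pxvya dzqld mlau deon rwdd zsc xfk hau
Hunk 4: at line 4 remove [mlau,deon] add [yoykt,pyf,chw] -> 12 lines: cklcw ffy bnv pxvya dzqld yoykt pyf chw rwdd zsc xfk hau

Answer: cklcw
ffy
bnv
pxvya
dzqld
yoykt
pyf
chw
rwdd
zsc
xfk
hau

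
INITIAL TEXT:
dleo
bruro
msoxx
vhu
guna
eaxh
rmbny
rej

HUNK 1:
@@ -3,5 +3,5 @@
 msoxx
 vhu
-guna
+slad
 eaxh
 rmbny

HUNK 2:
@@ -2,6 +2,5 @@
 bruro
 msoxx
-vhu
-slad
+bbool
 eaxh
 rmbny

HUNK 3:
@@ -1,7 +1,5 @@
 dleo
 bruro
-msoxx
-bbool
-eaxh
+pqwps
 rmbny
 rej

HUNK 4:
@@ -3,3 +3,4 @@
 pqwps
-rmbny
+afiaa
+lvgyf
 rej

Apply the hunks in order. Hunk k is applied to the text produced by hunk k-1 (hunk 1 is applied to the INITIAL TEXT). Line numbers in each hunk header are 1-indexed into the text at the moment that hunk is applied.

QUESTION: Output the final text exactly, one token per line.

Answer: dleo
bruro
pqwps
afiaa
lvgyf
rej

Derivation:
Hunk 1: at line 3 remove [guna] add [slad] -> 8 lines: dleo bruro msoxx vhu slad eaxh rmbny rej
Hunk 2: at line 2 remove [vhu,slad] add [bbool] -> 7 lines: dleo bruro msoxx bbool eaxh rmbny rej
Hunk 3: at line 1 remove [msoxx,bbool,eaxh] add [pqwps] -> 5 lines: dleo bruro pqwps rmbny rej
Hunk 4: at line 3 remove [rmbny] add [afiaa,lvgyf] -> 6 lines: dleo bruro pqwps afiaa lvgyf rej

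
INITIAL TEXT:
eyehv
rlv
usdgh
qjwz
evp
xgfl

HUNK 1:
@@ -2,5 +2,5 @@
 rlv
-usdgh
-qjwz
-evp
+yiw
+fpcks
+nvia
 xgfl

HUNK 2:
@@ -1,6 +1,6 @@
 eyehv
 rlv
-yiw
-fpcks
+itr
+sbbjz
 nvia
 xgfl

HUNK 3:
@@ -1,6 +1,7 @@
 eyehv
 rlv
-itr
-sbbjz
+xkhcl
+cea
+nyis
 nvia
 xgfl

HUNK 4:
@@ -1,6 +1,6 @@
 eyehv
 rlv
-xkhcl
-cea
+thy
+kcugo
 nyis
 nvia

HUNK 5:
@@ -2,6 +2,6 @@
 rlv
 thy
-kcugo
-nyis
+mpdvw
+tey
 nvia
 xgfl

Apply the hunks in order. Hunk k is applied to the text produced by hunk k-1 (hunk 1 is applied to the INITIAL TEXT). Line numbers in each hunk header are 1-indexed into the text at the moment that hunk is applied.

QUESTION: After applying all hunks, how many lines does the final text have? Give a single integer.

Answer: 7

Derivation:
Hunk 1: at line 2 remove [usdgh,qjwz,evp] add [yiw,fpcks,nvia] -> 6 lines: eyehv rlv yiw fpcks nvia xgfl
Hunk 2: at line 1 remove [yiw,fpcks] add [itr,sbbjz] -> 6 lines: eyehv rlv itr sbbjz nvia xgfl
Hunk 3: at line 1 remove [itr,sbbjz] add [xkhcl,cea,nyis] -> 7 lines: eyehv rlv xkhcl cea nyis nvia xgfl
Hunk 4: at line 1 remove [xkhcl,cea] add [thy,kcugo] -> 7 lines: eyehv rlv thy kcugo nyis nvia xgfl
Hunk 5: at line 2 remove [kcugo,nyis] add [mpdvw,tey] -> 7 lines: eyehv rlv thy mpdvw tey nvia xgfl
Final line count: 7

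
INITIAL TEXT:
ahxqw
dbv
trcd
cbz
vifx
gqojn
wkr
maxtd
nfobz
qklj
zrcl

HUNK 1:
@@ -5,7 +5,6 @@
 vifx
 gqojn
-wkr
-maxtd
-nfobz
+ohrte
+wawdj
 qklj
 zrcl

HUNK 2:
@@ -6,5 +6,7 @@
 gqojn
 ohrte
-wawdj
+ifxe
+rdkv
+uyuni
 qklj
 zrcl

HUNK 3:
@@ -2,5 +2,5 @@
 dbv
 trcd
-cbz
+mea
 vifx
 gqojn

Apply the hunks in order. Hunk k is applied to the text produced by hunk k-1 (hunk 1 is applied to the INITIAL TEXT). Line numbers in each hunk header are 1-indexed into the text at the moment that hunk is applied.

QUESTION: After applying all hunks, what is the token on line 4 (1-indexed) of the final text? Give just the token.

Hunk 1: at line 5 remove [wkr,maxtd,nfobz] add [ohrte,wawdj] -> 10 lines: ahxqw dbv trcd cbz vifx gqojn ohrte wawdj qklj zrcl
Hunk 2: at line 6 remove [wawdj] add [ifxe,rdkv,uyuni] -> 12 lines: ahxqw dbv trcd cbz vifx gqojn ohrte ifxe rdkv uyuni qklj zrcl
Hunk 3: at line 2 remove [cbz] add [mea] -> 12 lines: ahxqw dbv trcd mea vifx gqojn ohrte ifxe rdkv uyuni qklj zrcl
Final line 4: mea

Answer: mea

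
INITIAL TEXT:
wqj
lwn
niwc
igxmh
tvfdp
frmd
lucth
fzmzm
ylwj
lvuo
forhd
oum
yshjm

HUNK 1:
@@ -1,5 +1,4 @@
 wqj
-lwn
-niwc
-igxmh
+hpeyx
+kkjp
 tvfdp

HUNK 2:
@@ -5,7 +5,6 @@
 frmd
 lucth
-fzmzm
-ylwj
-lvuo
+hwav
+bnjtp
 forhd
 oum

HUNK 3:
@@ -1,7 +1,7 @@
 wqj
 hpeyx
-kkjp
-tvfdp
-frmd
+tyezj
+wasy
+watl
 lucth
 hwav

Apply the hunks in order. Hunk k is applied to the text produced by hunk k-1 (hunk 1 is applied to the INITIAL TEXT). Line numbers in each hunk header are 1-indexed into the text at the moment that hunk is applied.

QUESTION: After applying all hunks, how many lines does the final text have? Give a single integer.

Hunk 1: at line 1 remove [lwn,niwc,igxmh] add [hpeyx,kkjp] -> 12 lines: wqj hpeyx kkjp tvfdp frmd lucth fzmzm ylwj lvuo forhd oum yshjm
Hunk 2: at line 5 remove [fzmzm,ylwj,lvuo] add [hwav,bnjtp] -> 11 lines: wqj hpeyx kkjp tvfdp frmd lucth hwav bnjtp forhd oum yshjm
Hunk 3: at line 1 remove [kkjp,tvfdp,frmd] add [tyezj,wasy,watl] -> 11 lines: wqj hpeyx tyezj wasy watl lucth hwav bnjtp forhd oum yshjm
Final line count: 11

Answer: 11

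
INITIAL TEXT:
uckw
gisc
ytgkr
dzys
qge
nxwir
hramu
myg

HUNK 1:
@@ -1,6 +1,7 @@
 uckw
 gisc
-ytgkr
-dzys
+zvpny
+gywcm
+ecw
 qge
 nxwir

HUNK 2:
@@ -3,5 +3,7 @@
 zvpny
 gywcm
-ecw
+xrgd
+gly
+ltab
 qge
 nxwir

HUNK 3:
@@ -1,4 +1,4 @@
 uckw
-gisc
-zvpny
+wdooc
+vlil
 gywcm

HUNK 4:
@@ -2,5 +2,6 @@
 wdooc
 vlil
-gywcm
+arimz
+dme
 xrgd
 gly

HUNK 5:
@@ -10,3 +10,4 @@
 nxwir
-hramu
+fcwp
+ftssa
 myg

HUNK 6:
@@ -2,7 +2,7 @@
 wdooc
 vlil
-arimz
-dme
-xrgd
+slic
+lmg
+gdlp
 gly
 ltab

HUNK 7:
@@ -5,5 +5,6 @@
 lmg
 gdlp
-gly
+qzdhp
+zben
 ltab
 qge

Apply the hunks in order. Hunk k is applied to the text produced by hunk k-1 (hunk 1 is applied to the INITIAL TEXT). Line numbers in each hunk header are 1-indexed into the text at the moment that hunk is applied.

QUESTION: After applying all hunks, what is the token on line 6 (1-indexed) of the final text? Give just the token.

Answer: gdlp

Derivation:
Hunk 1: at line 1 remove [ytgkr,dzys] add [zvpny,gywcm,ecw] -> 9 lines: uckw gisc zvpny gywcm ecw qge nxwir hramu myg
Hunk 2: at line 3 remove [ecw] add [xrgd,gly,ltab] -> 11 lines: uckw gisc zvpny gywcm xrgd gly ltab qge nxwir hramu myg
Hunk 3: at line 1 remove [gisc,zvpny] add [wdooc,vlil] -> 11 lines: uckw wdooc vlil gywcm xrgd gly ltab qge nxwir hramu myg
Hunk 4: at line 2 remove [gywcm] add [arimz,dme] -> 12 lines: uckw wdooc vlil arimz dme xrgd gly ltab qge nxwir hramu myg
Hunk 5: at line 10 remove [hramu] add [fcwp,ftssa] -> 13 lines: uckw wdooc vlil arimz dme xrgd gly ltab qge nxwir fcwp ftssa myg
Hunk 6: at line 2 remove [arimz,dme,xrgd] add [slic,lmg,gdlp] -> 13 lines: uckw wdooc vlil slic lmg gdlp gly ltab qge nxwir fcwp ftssa myg
Hunk 7: at line 5 remove [gly] add [qzdhp,zben] -> 14 lines: uckw wdooc vlil slic lmg gdlp qzdhp zben ltab qge nxwir fcwp ftssa myg
Final line 6: gdlp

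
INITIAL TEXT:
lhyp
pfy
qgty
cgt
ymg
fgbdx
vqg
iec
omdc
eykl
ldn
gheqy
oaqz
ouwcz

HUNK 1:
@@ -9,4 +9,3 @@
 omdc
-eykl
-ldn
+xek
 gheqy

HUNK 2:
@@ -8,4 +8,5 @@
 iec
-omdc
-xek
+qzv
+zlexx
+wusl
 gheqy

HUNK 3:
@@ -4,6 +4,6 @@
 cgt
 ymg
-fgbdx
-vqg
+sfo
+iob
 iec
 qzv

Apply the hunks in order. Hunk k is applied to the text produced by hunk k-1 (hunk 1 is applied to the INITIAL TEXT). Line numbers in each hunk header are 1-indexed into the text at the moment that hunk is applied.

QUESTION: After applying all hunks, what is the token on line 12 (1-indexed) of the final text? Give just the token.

Answer: gheqy

Derivation:
Hunk 1: at line 9 remove [eykl,ldn] add [xek] -> 13 lines: lhyp pfy qgty cgt ymg fgbdx vqg iec omdc xek gheqy oaqz ouwcz
Hunk 2: at line 8 remove [omdc,xek] add [qzv,zlexx,wusl] -> 14 lines: lhyp pfy qgty cgt ymg fgbdx vqg iec qzv zlexx wusl gheqy oaqz ouwcz
Hunk 3: at line 4 remove [fgbdx,vqg] add [sfo,iob] -> 14 lines: lhyp pfy qgty cgt ymg sfo iob iec qzv zlexx wusl gheqy oaqz ouwcz
Final line 12: gheqy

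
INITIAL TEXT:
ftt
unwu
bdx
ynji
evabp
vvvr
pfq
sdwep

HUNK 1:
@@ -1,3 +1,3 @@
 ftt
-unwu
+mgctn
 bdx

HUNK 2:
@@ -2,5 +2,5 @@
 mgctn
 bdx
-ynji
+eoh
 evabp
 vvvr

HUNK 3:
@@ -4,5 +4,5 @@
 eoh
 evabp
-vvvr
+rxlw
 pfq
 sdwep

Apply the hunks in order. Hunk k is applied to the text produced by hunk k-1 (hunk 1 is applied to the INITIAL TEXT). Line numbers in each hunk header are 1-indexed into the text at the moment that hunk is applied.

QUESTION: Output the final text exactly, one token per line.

Hunk 1: at line 1 remove [unwu] add [mgctn] -> 8 lines: ftt mgctn bdx ynji evabp vvvr pfq sdwep
Hunk 2: at line 2 remove [ynji] add [eoh] -> 8 lines: ftt mgctn bdx eoh evabp vvvr pfq sdwep
Hunk 3: at line 4 remove [vvvr] add [rxlw] -> 8 lines: ftt mgctn bdx eoh evabp rxlw pfq sdwep

Answer: ftt
mgctn
bdx
eoh
evabp
rxlw
pfq
sdwep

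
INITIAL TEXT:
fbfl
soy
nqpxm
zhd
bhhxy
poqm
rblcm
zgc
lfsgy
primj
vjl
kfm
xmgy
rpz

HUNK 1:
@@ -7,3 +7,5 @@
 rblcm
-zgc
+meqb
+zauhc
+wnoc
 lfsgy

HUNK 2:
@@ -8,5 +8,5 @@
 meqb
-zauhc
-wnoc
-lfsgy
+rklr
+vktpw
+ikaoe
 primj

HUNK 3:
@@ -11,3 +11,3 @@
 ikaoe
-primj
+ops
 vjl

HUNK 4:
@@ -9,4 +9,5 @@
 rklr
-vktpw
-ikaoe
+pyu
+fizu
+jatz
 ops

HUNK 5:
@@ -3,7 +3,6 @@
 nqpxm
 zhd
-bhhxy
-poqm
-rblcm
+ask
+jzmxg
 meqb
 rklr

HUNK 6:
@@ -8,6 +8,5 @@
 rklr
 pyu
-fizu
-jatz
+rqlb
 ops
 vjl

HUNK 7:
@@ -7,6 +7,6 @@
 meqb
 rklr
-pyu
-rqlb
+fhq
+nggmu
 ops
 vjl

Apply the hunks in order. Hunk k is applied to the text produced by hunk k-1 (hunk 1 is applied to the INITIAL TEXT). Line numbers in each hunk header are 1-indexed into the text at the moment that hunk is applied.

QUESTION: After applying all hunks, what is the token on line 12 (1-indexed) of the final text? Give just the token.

Answer: vjl

Derivation:
Hunk 1: at line 7 remove [zgc] add [meqb,zauhc,wnoc] -> 16 lines: fbfl soy nqpxm zhd bhhxy poqm rblcm meqb zauhc wnoc lfsgy primj vjl kfm xmgy rpz
Hunk 2: at line 8 remove [zauhc,wnoc,lfsgy] add [rklr,vktpw,ikaoe] -> 16 lines: fbfl soy nqpxm zhd bhhxy poqm rblcm meqb rklr vktpw ikaoe primj vjl kfm xmgy rpz
Hunk 3: at line 11 remove [primj] add [ops] -> 16 lines: fbfl soy nqpxm zhd bhhxy poqm rblcm meqb rklr vktpw ikaoe ops vjl kfm xmgy rpz
Hunk 4: at line 9 remove [vktpw,ikaoe] add [pyu,fizu,jatz] -> 17 lines: fbfl soy nqpxm zhd bhhxy poqm rblcm meqb rklr pyu fizu jatz ops vjl kfm xmgy rpz
Hunk 5: at line 3 remove [bhhxy,poqm,rblcm] add [ask,jzmxg] -> 16 lines: fbfl soy nqpxm zhd ask jzmxg meqb rklr pyu fizu jatz ops vjl kfm xmgy rpz
Hunk 6: at line 8 remove [fizu,jatz] add [rqlb] -> 15 lines: fbfl soy nqpxm zhd ask jzmxg meqb rklr pyu rqlb ops vjl kfm xmgy rpz
Hunk 7: at line 7 remove [pyu,rqlb] add [fhq,nggmu] -> 15 lines: fbfl soy nqpxm zhd ask jzmxg meqb rklr fhq nggmu ops vjl kfm xmgy rpz
Final line 12: vjl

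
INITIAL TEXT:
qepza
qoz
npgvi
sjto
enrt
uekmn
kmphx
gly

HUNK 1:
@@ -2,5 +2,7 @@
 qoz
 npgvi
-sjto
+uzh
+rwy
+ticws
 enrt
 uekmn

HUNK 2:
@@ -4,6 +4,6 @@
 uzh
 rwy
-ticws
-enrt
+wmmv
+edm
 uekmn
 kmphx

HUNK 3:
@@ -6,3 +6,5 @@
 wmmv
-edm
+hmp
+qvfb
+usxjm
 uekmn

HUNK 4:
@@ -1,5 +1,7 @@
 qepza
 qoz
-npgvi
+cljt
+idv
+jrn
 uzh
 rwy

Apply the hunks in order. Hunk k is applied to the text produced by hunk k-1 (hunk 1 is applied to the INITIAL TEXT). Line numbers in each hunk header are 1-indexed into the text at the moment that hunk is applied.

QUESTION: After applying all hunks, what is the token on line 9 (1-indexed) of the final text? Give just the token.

Answer: hmp

Derivation:
Hunk 1: at line 2 remove [sjto] add [uzh,rwy,ticws] -> 10 lines: qepza qoz npgvi uzh rwy ticws enrt uekmn kmphx gly
Hunk 2: at line 4 remove [ticws,enrt] add [wmmv,edm] -> 10 lines: qepza qoz npgvi uzh rwy wmmv edm uekmn kmphx gly
Hunk 3: at line 6 remove [edm] add [hmp,qvfb,usxjm] -> 12 lines: qepza qoz npgvi uzh rwy wmmv hmp qvfb usxjm uekmn kmphx gly
Hunk 4: at line 1 remove [npgvi] add [cljt,idv,jrn] -> 14 lines: qepza qoz cljt idv jrn uzh rwy wmmv hmp qvfb usxjm uekmn kmphx gly
Final line 9: hmp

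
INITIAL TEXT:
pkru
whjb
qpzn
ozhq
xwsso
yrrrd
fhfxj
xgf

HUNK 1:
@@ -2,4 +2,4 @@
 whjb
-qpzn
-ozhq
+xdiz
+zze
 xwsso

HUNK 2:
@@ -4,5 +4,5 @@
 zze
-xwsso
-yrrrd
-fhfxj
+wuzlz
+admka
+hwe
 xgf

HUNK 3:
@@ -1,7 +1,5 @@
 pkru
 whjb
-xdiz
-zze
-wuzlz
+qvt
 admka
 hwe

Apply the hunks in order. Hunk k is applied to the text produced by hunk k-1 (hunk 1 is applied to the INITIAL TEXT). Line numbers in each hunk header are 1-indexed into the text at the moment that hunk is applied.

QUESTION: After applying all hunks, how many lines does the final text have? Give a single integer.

Answer: 6

Derivation:
Hunk 1: at line 2 remove [qpzn,ozhq] add [xdiz,zze] -> 8 lines: pkru whjb xdiz zze xwsso yrrrd fhfxj xgf
Hunk 2: at line 4 remove [xwsso,yrrrd,fhfxj] add [wuzlz,admka,hwe] -> 8 lines: pkru whjb xdiz zze wuzlz admka hwe xgf
Hunk 3: at line 1 remove [xdiz,zze,wuzlz] add [qvt] -> 6 lines: pkru whjb qvt admka hwe xgf
Final line count: 6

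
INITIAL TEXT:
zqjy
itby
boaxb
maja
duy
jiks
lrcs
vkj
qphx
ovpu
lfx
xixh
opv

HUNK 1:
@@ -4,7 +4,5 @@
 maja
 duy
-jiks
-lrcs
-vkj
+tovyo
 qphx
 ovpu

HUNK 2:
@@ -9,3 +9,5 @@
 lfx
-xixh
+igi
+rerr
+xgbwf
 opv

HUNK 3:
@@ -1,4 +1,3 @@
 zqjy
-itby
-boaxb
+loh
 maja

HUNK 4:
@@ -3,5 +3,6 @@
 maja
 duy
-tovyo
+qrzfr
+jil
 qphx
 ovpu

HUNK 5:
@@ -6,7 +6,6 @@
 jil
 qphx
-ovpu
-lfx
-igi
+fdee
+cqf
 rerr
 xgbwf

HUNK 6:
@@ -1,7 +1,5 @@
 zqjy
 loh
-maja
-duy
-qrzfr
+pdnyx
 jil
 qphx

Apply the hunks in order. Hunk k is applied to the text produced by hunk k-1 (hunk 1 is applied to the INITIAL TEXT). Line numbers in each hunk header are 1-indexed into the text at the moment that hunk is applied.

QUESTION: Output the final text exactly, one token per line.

Answer: zqjy
loh
pdnyx
jil
qphx
fdee
cqf
rerr
xgbwf
opv

Derivation:
Hunk 1: at line 4 remove [jiks,lrcs,vkj] add [tovyo] -> 11 lines: zqjy itby boaxb maja duy tovyo qphx ovpu lfx xixh opv
Hunk 2: at line 9 remove [xixh] add [igi,rerr,xgbwf] -> 13 lines: zqjy itby boaxb maja duy tovyo qphx ovpu lfx igi rerr xgbwf opv
Hunk 3: at line 1 remove [itby,boaxb] add [loh] -> 12 lines: zqjy loh maja duy tovyo qphx ovpu lfx igi rerr xgbwf opv
Hunk 4: at line 3 remove [tovyo] add [qrzfr,jil] -> 13 lines: zqjy loh maja duy qrzfr jil qphx ovpu lfx igi rerr xgbwf opv
Hunk 5: at line 6 remove [ovpu,lfx,igi] add [fdee,cqf] -> 12 lines: zqjy loh maja duy qrzfr jil qphx fdee cqf rerr xgbwf opv
Hunk 6: at line 1 remove [maja,duy,qrzfr] add [pdnyx] -> 10 lines: zqjy loh pdnyx jil qphx fdee cqf rerr xgbwf opv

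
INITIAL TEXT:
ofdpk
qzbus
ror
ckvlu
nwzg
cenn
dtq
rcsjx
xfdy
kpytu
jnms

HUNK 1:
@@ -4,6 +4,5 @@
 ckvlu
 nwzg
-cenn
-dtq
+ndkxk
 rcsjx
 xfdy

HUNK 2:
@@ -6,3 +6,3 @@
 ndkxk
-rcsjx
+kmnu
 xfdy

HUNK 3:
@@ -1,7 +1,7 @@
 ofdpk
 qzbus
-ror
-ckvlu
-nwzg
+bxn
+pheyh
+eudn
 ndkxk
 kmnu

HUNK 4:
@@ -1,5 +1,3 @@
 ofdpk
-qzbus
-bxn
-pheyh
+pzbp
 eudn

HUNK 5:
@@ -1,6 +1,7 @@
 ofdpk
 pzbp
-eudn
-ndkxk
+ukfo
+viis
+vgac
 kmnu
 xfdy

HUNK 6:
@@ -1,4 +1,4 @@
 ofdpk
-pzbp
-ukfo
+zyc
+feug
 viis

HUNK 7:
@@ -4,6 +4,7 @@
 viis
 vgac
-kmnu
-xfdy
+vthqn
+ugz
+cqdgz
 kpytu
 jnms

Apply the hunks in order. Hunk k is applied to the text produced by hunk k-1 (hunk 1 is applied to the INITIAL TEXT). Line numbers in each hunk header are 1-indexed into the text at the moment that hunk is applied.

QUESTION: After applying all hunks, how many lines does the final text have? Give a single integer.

Answer: 10

Derivation:
Hunk 1: at line 4 remove [cenn,dtq] add [ndkxk] -> 10 lines: ofdpk qzbus ror ckvlu nwzg ndkxk rcsjx xfdy kpytu jnms
Hunk 2: at line 6 remove [rcsjx] add [kmnu] -> 10 lines: ofdpk qzbus ror ckvlu nwzg ndkxk kmnu xfdy kpytu jnms
Hunk 3: at line 1 remove [ror,ckvlu,nwzg] add [bxn,pheyh,eudn] -> 10 lines: ofdpk qzbus bxn pheyh eudn ndkxk kmnu xfdy kpytu jnms
Hunk 4: at line 1 remove [qzbus,bxn,pheyh] add [pzbp] -> 8 lines: ofdpk pzbp eudn ndkxk kmnu xfdy kpytu jnms
Hunk 5: at line 1 remove [eudn,ndkxk] add [ukfo,viis,vgac] -> 9 lines: ofdpk pzbp ukfo viis vgac kmnu xfdy kpytu jnms
Hunk 6: at line 1 remove [pzbp,ukfo] add [zyc,feug] -> 9 lines: ofdpk zyc feug viis vgac kmnu xfdy kpytu jnms
Hunk 7: at line 4 remove [kmnu,xfdy] add [vthqn,ugz,cqdgz] -> 10 lines: ofdpk zyc feug viis vgac vthqn ugz cqdgz kpytu jnms
Final line count: 10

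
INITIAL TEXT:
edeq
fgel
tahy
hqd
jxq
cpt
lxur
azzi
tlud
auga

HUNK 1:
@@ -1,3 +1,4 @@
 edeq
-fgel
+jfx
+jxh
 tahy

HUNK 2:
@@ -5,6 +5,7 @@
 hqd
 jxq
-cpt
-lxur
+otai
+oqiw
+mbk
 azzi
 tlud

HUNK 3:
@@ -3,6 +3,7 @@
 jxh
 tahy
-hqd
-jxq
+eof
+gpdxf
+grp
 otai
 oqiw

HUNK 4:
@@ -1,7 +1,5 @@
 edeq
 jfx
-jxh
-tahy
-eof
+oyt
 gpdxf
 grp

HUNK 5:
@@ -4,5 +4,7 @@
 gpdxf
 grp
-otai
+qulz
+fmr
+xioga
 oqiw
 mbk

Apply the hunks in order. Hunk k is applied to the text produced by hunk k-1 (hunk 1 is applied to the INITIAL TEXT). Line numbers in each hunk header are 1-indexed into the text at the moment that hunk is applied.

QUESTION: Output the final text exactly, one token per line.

Hunk 1: at line 1 remove [fgel] add [jfx,jxh] -> 11 lines: edeq jfx jxh tahy hqd jxq cpt lxur azzi tlud auga
Hunk 2: at line 5 remove [cpt,lxur] add [otai,oqiw,mbk] -> 12 lines: edeq jfx jxh tahy hqd jxq otai oqiw mbk azzi tlud auga
Hunk 3: at line 3 remove [hqd,jxq] add [eof,gpdxf,grp] -> 13 lines: edeq jfx jxh tahy eof gpdxf grp otai oqiw mbk azzi tlud auga
Hunk 4: at line 1 remove [jxh,tahy,eof] add [oyt] -> 11 lines: edeq jfx oyt gpdxf grp otai oqiw mbk azzi tlud auga
Hunk 5: at line 4 remove [otai] add [qulz,fmr,xioga] -> 13 lines: edeq jfx oyt gpdxf grp qulz fmr xioga oqiw mbk azzi tlud auga

Answer: edeq
jfx
oyt
gpdxf
grp
qulz
fmr
xioga
oqiw
mbk
azzi
tlud
auga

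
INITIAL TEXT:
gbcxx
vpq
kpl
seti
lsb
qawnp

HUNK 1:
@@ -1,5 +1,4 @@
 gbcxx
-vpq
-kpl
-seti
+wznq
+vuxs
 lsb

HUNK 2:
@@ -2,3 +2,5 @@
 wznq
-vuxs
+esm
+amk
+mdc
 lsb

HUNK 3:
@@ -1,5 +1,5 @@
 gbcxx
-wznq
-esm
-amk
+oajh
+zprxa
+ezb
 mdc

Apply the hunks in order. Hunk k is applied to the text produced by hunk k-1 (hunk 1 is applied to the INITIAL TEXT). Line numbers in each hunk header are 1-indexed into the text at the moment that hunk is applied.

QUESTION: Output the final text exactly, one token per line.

Hunk 1: at line 1 remove [vpq,kpl,seti] add [wznq,vuxs] -> 5 lines: gbcxx wznq vuxs lsb qawnp
Hunk 2: at line 2 remove [vuxs] add [esm,amk,mdc] -> 7 lines: gbcxx wznq esm amk mdc lsb qawnp
Hunk 3: at line 1 remove [wznq,esm,amk] add [oajh,zprxa,ezb] -> 7 lines: gbcxx oajh zprxa ezb mdc lsb qawnp

Answer: gbcxx
oajh
zprxa
ezb
mdc
lsb
qawnp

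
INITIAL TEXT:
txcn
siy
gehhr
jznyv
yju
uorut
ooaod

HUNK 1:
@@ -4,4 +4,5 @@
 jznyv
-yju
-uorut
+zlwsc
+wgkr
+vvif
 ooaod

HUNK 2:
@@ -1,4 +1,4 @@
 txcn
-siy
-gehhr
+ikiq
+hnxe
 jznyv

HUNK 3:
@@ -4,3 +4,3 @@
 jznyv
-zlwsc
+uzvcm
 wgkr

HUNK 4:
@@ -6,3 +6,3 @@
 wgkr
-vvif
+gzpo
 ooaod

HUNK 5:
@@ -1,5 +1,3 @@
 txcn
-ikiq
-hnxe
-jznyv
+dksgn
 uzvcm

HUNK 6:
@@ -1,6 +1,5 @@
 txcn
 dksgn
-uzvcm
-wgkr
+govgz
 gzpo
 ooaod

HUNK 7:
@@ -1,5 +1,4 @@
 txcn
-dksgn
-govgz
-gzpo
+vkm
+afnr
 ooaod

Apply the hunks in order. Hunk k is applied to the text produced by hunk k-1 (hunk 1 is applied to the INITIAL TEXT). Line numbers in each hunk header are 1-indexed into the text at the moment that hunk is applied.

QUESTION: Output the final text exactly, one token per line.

Hunk 1: at line 4 remove [yju,uorut] add [zlwsc,wgkr,vvif] -> 8 lines: txcn siy gehhr jznyv zlwsc wgkr vvif ooaod
Hunk 2: at line 1 remove [siy,gehhr] add [ikiq,hnxe] -> 8 lines: txcn ikiq hnxe jznyv zlwsc wgkr vvif ooaod
Hunk 3: at line 4 remove [zlwsc] add [uzvcm] -> 8 lines: txcn ikiq hnxe jznyv uzvcm wgkr vvif ooaod
Hunk 4: at line 6 remove [vvif] add [gzpo] -> 8 lines: txcn ikiq hnxe jznyv uzvcm wgkr gzpo ooaod
Hunk 5: at line 1 remove [ikiq,hnxe,jznyv] add [dksgn] -> 6 lines: txcn dksgn uzvcm wgkr gzpo ooaod
Hunk 6: at line 1 remove [uzvcm,wgkr] add [govgz] -> 5 lines: txcn dksgn govgz gzpo ooaod
Hunk 7: at line 1 remove [dksgn,govgz,gzpo] add [vkm,afnr] -> 4 lines: txcn vkm afnr ooaod

Answer: txcn
vkm
afnr
ooaod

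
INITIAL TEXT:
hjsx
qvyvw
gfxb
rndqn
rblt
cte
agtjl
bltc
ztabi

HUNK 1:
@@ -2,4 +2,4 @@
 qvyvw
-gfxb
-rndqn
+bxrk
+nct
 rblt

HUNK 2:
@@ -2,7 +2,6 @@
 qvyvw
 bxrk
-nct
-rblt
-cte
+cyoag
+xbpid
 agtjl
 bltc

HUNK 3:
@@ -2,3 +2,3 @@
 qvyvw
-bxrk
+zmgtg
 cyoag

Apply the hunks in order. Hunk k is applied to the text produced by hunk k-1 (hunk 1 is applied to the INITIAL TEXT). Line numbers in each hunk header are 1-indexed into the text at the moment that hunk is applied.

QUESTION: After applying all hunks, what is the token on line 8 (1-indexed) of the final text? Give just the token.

Answer: ztabi

Derivation:
Hunk 1: at line 2 remove [gfxb,rndqn] add [bxrk,nct] -> 9 lines: hjsx qvyvw bxrk nct rblt cte agtjl bltc ztabi
Hunk 2: at line 2 remove [nct,rblt,cte] add [cyoag,xbpid] -> 8 lines: hjsx qvyvw bxrk cyoag xbpid agtjl bltc ztabi
Hunk 3: at line 2 remove [bxrk] add [zmgtg] -> 8 lines: hjsx qvyvw zmgtg cyoag xbpid agtjl bltc ztabi
Final line 8: ztabi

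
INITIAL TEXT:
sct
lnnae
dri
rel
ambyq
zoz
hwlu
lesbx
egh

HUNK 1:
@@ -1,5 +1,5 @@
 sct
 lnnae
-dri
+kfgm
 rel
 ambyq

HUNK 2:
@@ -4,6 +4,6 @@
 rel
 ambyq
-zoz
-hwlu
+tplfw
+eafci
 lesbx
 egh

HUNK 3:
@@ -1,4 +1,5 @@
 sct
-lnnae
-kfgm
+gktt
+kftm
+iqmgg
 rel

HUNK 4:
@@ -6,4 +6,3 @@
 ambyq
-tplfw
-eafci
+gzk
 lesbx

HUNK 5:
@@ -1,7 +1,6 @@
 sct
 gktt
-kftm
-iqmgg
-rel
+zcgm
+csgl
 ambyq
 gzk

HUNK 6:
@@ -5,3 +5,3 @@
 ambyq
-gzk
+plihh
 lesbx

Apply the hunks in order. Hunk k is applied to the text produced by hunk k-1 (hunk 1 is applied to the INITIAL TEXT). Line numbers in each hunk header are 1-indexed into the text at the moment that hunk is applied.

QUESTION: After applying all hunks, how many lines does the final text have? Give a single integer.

Hunk 1: at line 1 remove [dri] add [kfgm] -> 9 lines: sct lnnae kfgm rel ambyq zoz hwlu lesbx egh
Hunk 2: at line 4 remove [zoz,hwlu] add [tplfw,eafci] -> 9 lines: sct lnnae kfgm rel ambyq tplfw eafci lesbx egh
Hunk 3: at line 1 remove [lnnae,kfgm] add [gktt,kftm,iqmgg] -> 10 lines: sct gktt kftm iqmgg rel ambyq tplfw eafci lesbx egh
Hunk 4: at line 6 remove [tplfw,eafci] add [gzk] -> 9 lines: sct gktt kftm iqmgg rel ambyq gzk lesbx egh
Hunk 5: at line 1 remove [kftm,iqmgg,rel] add [zcgm,csgl] -> 8 lines: sct gktt zcgm csgl ambyq gzk lesbx egh
Hunk 6: at line 5 remove [gzk] add [plihh] -> 8 lines: sct gktt zcgm csgl ambyq plihh lesbx egh
Final line count: 8

Answer: 8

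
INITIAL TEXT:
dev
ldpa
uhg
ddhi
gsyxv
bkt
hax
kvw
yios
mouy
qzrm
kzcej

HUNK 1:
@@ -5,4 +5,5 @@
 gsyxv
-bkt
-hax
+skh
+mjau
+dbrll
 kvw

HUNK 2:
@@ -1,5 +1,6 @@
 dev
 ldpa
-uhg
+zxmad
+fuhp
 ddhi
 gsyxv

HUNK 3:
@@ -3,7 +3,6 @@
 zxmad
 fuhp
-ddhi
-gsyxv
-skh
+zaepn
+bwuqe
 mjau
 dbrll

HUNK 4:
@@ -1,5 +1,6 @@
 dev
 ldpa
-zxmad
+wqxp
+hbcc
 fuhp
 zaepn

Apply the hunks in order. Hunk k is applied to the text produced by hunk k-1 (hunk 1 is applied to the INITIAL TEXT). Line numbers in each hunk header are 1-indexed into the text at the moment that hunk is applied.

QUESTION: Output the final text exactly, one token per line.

Answer: dev
ldpa
wqxp
hbcc
fuhp
zaepn
bwuqe
mjau
dbrll
kvw
yios
mouy
qzrm
kzcej

Derivation:
Hunk 1: at line 5 remove [bkt,hax] add [skh,mjau,dbrll] -> 13 lines: dev ldpa uhg ddhi gsyxv skh mjau dbrll kvw yios mouy qzrm kzcej
Hunk 2: at line 1 remove [uhg] add [zxmad,fuhp] -> 14 lines: dev ldpa zxmad fuhp ddhi gsyxv skh mjau dbrll kvw yios mouy qzrm kzcej
Hunk 3: at line 3 remove [ddhi,gsyxv,skh] add [zaepn,bwuqe] -> 13 lines: dev ldpa zxmad fuhp zaepn bwuqe mjau dbrll kvw yios mouy qzrm kzcej
Hunk 4: at line 1 remove [zxmad] add [wqxp,hbcc] -> 14 lines: dev ldpa wqxp hbcc fuhp zaepn bwuqe mjau dbrll kvw yios mouy qzrm kzcej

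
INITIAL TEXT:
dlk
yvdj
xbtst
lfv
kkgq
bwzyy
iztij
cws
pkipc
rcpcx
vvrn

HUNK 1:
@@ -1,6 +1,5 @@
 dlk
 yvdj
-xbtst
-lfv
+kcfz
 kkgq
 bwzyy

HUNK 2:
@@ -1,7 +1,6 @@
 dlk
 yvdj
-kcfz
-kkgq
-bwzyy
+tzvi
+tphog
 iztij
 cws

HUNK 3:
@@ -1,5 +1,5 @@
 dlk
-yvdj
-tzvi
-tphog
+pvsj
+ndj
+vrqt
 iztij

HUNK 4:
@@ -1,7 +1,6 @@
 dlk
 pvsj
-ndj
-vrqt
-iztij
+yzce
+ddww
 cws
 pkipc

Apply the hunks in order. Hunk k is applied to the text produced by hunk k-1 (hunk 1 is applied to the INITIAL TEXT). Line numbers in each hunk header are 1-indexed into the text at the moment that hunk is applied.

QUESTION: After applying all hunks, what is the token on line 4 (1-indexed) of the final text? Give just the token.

Answer: ddww

Derivation:
Hunk 1: at line 1 remove [xbtst,lfv] add [kcfz] -> 10 lines: dlk yvdj kcfz kkgq bwzyy iztij cws pkipc rcpcx vvrn
Hunk 2: at line 1 remove [kcfz,kkgq,bwzyy] add [tzvi,tphog] -> 9 lines: dlk yvdj tzvi tphog iztij cws pkipc rcpcx vvrn
Hunk 3: at line 1 remove [yvdj,tzvi,tphog] add [pvsj,ndj,vrqt] -> 9 lines: dlk pvsj ndj vrqt iztij cws pkipc rcpcx vvrn
Hunk 4: at line 1 remove [ndj,vrqt,iztij] add [yzce,ddww] -> 8 lines: dlk pvsj yzce ddww cws pkipc rcpcx vvrn
Final line 4: ddww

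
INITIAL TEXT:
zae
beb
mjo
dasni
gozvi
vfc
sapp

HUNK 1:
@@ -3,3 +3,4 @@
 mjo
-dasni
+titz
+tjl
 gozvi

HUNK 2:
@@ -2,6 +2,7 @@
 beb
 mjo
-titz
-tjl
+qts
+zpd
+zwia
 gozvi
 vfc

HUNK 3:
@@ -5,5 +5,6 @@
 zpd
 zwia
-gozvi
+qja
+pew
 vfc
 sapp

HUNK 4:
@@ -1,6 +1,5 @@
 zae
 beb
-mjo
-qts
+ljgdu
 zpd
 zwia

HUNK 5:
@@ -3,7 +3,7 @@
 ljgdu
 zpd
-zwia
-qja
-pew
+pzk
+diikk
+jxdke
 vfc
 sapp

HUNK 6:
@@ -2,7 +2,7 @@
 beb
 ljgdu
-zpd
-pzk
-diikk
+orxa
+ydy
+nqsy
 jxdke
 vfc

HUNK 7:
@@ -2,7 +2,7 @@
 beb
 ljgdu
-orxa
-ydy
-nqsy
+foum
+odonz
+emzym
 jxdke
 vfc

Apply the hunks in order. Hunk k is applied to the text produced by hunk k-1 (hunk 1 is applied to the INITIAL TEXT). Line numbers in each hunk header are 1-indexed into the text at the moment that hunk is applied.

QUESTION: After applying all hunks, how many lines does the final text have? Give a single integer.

Hunk 1: at line 3 remove [dasni] add [titz,tjl] -> 8 lines: zae beb mjo titz tjl gozvi vfc sapp
Hunk 2: at line 2 remove [titz,tjl] add [qts,zpd,zwia] -> 9 lines: zae beb mjo qts zpd zwia gozvi vfc sapp
Hunk 3: at line 5 remove [gozvi] add [qja,pew] -> 10 lines: zae beb mjo qts zpd zwia qja pew vfc sapp
Hunk 4: at line 1 remove [mjo,qts] add [ljgdu] -> 9 lines: zae beb ljgdu zpd zwia qja pew vfc sapp
Hunk 5: at line 3 remove [zwia,qja,pew] add [pzk,diikk,jxdke] -> 9 lines: zae beb ljgdu zpd pzk diikk jxdke vfc sapp
Hunk 6: at line 2 remove [zpd,pzk,diikk] add [orxa,ydy,nqsy] -> 9 lines: zae beb ljgdu orxa ydy nqsy jxdke vfc sapp
Hunk 7: at line 2 remove [orxa,ydy,nqsy] add [foum,odonz,emzym] -> 9 lines: zae beb ljgdu foum odonz emzym jxdke vfc sapp
Final line count: 9

Answer: 9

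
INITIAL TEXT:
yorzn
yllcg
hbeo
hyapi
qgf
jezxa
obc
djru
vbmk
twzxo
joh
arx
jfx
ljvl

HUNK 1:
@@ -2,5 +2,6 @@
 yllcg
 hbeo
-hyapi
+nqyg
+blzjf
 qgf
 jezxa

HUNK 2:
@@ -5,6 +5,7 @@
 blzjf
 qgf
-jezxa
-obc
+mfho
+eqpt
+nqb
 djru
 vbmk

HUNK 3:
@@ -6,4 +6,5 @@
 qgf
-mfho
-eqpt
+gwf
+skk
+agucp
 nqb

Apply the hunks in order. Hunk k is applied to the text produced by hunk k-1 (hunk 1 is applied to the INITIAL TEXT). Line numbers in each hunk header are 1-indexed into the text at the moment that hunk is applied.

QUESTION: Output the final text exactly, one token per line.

Hunk 1: at line 2 remove [hyapi] add [nqyg,blzjf] -> 15 lines: yorzn yllcg hbeo nqyg blzjf qgf jezxa obc djru vbmk twzxo joh arx jfx ljvl
Hunk 2: at line 5 remove [jezxa,obc] add [mfho,eqpt,nqb] -> 16 lines: yorzn yllcg hbeo nqyg blzjf qgf mfho eqpt nqb djru vbmk twzxo joh arx jfx ljvl
Hunk 3: at line 6 remove [mfho,eqpt] add [gwf,skk,agucp] -> 17 lines: yorzn yllcg hbeo nqyg blzjf qgf gwf skk agucp nqb djru vbmk twzxo joh arx jfx ljvl

Answer: yorzn
yllcg
hbeo
nqyg
blzjf
qgf
gwf
skk
agucp
nqb
djru
vbmk
twzxo
joh
arx
jfx
ljvl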